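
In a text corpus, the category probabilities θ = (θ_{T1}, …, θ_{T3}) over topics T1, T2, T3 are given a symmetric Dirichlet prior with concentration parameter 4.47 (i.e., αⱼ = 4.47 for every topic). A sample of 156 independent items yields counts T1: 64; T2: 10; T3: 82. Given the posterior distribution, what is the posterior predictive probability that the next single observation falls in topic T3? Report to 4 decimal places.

The Dirichlet prior is conjugate to the Multinomial likelihood: each posterior αⱼ = prior αⱼ + observed count nⱼ.
Posterior concentration: (68.47, 14.47, 86.47), total = 169.41.
P(next = T3 | data) = α_{T3}/Σα = 0.5104.

0.5104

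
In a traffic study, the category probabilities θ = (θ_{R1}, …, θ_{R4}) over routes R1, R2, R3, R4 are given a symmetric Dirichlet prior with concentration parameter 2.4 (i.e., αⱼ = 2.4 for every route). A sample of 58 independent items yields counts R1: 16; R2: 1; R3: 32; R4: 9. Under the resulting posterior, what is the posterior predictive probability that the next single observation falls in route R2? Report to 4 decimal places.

The Dirichlet prior is conjugate to the Multinomial likelihood: each posterior αⱼ = prior αⱼ + observed count nⱼ.
Posterior concentration: (18.4, 3.4, 34.4, 11.4), total = 67.6.
P(next = R2 | data) = α_{R2}/Σα = 0.0503.

0.0503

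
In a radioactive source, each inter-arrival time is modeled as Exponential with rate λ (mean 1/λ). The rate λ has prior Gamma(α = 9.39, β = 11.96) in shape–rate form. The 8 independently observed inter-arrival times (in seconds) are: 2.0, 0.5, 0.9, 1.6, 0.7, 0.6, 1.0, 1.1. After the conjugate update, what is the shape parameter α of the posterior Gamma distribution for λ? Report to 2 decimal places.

17.39

With a Gamma(shape α, rate β) prior on the exponential rate λ, the posterior after n observations with total T = Σxᵢ is Gamma(α+n, β+T).
Sum of observations T = 8.4 seconds; n = 8.
Posterior: Gamma(9.39+8, 11.96+8.4) = Gamma(17.39, 20.36).
Posterior α = 17.39.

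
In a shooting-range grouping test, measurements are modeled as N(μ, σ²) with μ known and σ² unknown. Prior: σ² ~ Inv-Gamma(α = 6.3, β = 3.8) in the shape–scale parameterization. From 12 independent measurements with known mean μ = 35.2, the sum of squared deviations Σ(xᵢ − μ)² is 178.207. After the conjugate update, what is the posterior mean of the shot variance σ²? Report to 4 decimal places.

8.2215

With known mean μ and an Inverse-Gamma(α, β) prior on σ², the Normal likelihood is conjugate: posterior is Inv-Gamma(α + n/2, β + Σ(xᵢ−μ)²/2).
Posterior: Inv-Gamma(6.3 + 12/2, 3.8 + 178.207/2) = Inv-Gamma(12.30, 92.9035).
E[σ²|data] = β/(α−1) = 92.9035/11.30 = 8.2215.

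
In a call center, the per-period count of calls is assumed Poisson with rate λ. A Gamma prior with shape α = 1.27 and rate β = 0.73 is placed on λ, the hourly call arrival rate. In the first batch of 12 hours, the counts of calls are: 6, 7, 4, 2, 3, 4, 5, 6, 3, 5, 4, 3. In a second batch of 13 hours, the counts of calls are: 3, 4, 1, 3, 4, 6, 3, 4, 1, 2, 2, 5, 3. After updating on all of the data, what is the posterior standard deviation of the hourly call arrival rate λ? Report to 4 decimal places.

0.3774

With a Gamma(shape α, rate β) prior, the Poisson likelihood is conjugate: the posterior is Gamma(α + ΣXᵢ, β + n).
Batch 1: sum of counts S = 52 over n = 12 hours.
After batch 1: Gamma(α+S, β+n) = Gamma(1.27+52, 0.73+12) = Gamma(53.27, 12.73).
Batch 2: sum of counts S = 41 over n = 13 hours.
After batch 2: Gamma(α+S, β+n) = Gamma(53.27+41, 12.73+13) = Gamma(94.27, 25.73).
SD = √α/β = √94.27/25.73 = 0.3774.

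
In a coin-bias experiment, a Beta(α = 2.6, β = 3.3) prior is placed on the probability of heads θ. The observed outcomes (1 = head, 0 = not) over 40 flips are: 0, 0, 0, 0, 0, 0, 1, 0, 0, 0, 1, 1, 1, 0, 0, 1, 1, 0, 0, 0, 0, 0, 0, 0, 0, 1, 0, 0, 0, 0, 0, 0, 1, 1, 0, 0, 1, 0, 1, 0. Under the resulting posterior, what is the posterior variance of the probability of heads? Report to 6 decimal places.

The Beta prior is conjugate to a Binomial/Bernoulli likelihood; the update adds successes to α and failures to β.
Posterior: Beta(α+k, β+n−k) = Beta(2.6+11, 3.3+29) = Beta(13.6, 32.3).
Var = αβ/((α+β)²(α+β+1)) = 13.6·32.3/(45.9²·46.9) = 0.004446.

0.004446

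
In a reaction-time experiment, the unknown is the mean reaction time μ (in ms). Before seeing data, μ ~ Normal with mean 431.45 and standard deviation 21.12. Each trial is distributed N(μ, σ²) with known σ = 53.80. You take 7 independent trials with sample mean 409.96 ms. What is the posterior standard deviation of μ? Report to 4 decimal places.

For Normal data with known variance σ², a Normal(μ₀, σ₀²) prior on μ is conjugate. Posterior precision = 1/σ₀² + n/σ²; posterior mean is the precision-weighted average of μ₀ and x̄.
σ₀² = 21.12² = 446.0544, σ² = 53.80² = 2894.44; σ² + n·σ₀² = 2894.44 + 7·446.0544 = 6016.8208.
Posterior precision = 1/σ₀² + n/σ² = 1/446.0544 + 7/2894.44 = (σ² + n·σ₀²)/(σ₀²σ²) = 6016.8208/(446.0544·2894.44); posterior variance σₙ² = σ₀²σ²/(σ² + n·σ₀²) = 446.0544·2894.44/6016.8208 = 214.578054.
Posterior SD = √σₙ² = √(446.0544·2894.44/6016.8208) = 14.6485.

14.6485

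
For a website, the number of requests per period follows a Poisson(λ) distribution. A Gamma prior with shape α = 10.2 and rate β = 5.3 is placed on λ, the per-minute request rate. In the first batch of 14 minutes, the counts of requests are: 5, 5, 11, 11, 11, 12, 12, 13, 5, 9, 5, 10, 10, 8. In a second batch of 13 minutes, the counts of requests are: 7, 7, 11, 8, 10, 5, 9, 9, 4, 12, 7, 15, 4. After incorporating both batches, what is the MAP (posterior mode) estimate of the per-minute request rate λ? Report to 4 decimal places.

With a Gamma(shape α, rate β) prior, the Poisson likelihood is conjugate: the posterior is Gamma(α + ΣXᵢ, β + n).
Batch 1: sum of counts S = 127 over n = 14 minutes.
After batch 1: Gamma(α+S, β+n) = Gamma(10.2+127, 5.3+14) = Gamma(137.2, 19.3).
Batch 2: sum of counts S = 108 over n = 13 minutes.
After batch 2: Gamma(α+S, β+n) = Gamma(137.2+108, 19.3+13) = Gamma(245.2, 32.3).
Mode of Gamma(α,β) for α≥1 is (α−1)/β = 244.2/32.3 = 7.5604.

7.5604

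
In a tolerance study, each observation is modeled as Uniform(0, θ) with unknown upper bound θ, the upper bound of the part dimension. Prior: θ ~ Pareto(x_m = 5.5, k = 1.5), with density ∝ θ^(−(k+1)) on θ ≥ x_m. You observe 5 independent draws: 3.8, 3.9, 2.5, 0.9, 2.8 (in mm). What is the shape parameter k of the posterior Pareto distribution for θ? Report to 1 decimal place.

A Pareto(scale x_m, shape k) prior on the upper bound θ of Uniform(0, θ) is conjugate: posterior is Pareto(max(x_m, max xᵢ), k + n).
Sample maximum = 3.9; prior scale x_m = 5.5 → posterior scale = max = 5.5.
Posterior shape = 1.5 + 5 = 6.5.
Posterior shape k = 6.5.

6.5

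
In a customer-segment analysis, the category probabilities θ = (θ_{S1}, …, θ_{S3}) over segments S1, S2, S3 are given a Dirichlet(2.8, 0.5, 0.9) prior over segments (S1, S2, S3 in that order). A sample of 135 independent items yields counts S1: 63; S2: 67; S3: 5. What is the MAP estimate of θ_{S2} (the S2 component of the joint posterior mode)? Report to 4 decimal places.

0.4883

The Dirichlet prior is conjugate to the Multinomial likelihood: each posterior αⱼ = prior αⱼ + observed count nⱼ.
Posterior concentration: (65.8, 67.5, 5.9), total = 139.2.
Joint mode component: (α_{S2}−1)/(Σα−K) = 66.5/136.2 = 0.4883.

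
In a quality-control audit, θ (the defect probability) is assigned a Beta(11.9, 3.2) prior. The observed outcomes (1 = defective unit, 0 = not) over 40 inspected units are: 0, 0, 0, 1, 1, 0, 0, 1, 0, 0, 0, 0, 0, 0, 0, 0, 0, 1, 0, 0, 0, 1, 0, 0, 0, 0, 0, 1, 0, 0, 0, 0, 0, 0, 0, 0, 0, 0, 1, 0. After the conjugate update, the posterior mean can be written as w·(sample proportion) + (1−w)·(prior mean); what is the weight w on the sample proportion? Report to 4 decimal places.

The Beta prior is conjugate to a Binomial/Bernoulli likelihood; the update adds successes to α and failures to β.
Posterior mean = (α₀+k)/(α₀+β₀+n) = [n/(α₀+β₀+n)]·(k/n) + [(α₀+β₀)/(α₀+β₀+n)]·α₀/(α₀+β₀), so only n and the prior enter the weight.
The weight on the data is w = n/(α₀+β₀+n) = 40/(11.9+3.2+40) = 40/55.1 = 0.7260.

0.7260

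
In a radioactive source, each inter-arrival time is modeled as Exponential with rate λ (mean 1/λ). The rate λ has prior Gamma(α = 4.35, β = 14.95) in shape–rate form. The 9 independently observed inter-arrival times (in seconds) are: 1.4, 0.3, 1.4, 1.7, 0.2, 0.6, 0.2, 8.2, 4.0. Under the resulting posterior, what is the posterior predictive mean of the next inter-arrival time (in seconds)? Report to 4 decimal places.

With a Gamma(shape α, rate β) prior on the exponential rate λ, the posterior after n observations with total T = Σxᵢ is Gamma(α+n, β+T).
Sum of observations T = 18.0 seconds; n = 9.
Posterior: Gamma(4.35+9, 14.95+18.0) = Gamma(13.35, 32.95).
The predictive distribution for the next observation is Lomax; its mean is β/(α−1) = 32.95/12.35 = 2.6680.

2.6680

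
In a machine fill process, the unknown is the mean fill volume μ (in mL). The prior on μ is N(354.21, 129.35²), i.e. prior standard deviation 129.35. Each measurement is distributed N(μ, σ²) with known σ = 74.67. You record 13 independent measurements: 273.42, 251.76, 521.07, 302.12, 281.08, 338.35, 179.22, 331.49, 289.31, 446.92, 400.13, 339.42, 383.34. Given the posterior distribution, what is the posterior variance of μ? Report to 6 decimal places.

For Normal data with known variance σ², a Normal(μ₀, σ₀²) prior on μ is conjugate. Posterior precision = 1/σ₀² + n/σ²; posterior mean is the precision-weighted average of μ₀ and x̄.
σ₀² = 129.35² = 16731.4225, σ² = 74.67² = 5575.6089; σ² + n·σ₀² = 5575.6089 + 13·16731.4225 = 223084.1014.
Posterior precision = 1/σ₀² + n/σ² = 1/16731.4225 + 13/5575.6089 = (σ² + n·σ₀²)/(σ₀²σ²) = 223084.1014/(16731.4225·5575.6089); posterior variance σₙ² = σ₀²σ²/(σ² + n·σ₀²) = 16731.4225·5575.6089/223084.1014 = 418.173539.

418.173539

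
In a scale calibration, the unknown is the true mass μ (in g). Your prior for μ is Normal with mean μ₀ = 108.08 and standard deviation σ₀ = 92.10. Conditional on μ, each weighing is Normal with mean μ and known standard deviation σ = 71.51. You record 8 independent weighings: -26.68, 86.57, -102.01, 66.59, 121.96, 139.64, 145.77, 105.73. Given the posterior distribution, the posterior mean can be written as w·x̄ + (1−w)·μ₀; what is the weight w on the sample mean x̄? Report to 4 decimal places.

0.9299

For Normal data with known variance σ², a Normal(μ₀, σ₀²) prior on μ is conjugate. Posterior precision = 1/σ₀² + n/σ²; posterior mean is the precision-weighted average of μ₀ and x̄.
σ₀² = 92.10² = 8482.41, σ² = 71.51² = 5113.6801. Prior precision 1/σ₀² = 1/8482.41; data precision n/σ² = 8/5113.6801.
w = (n/σ²)/(1/σ₀² + n/σ²) = n·σ₀²/(σ² + n·σ₀²) = 8·8482.41/(5113.6801 + 8·8482.41) = 67859.28/72972.9601 = 0.9299.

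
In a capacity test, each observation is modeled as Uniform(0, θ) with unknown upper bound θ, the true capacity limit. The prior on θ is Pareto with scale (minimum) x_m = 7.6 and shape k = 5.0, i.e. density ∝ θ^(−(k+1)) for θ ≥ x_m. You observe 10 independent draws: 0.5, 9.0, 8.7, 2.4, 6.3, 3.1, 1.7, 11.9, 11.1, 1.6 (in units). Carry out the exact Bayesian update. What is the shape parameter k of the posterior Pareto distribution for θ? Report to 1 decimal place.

A Pareto(scale x_m, shape k) prior on the upper bound θ of Uniform(0, θ) is conjugate: posterior is Pareto(max(x_m, max xᵢ), k + n).
Sample maximum = 11.9; prior scale x_m = 7.6 → posterior scale = max = 11.9.
Posterior shape = 5.0 + 10 = 15.0.
Posterior shape k = 15.0.

15.0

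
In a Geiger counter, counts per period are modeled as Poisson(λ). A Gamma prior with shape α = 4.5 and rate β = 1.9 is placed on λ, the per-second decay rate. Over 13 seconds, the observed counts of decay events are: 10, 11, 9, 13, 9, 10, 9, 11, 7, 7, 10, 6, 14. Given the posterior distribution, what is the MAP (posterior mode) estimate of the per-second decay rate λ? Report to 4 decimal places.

With a Gamma(shape α, rate β) prior, the Poisson likelihood is conjugate: the posterior is Gamma(α + ΣXᵢ, β + n).
Sum of counts S = 126 over n = 13 seconds.
Posterior: Gamma(α+S, β+n) = Gamma(4.5+126, 1.9+13) = Gamma(130.5, 14.9).
Mode of Gamma(α,β) for α≥1 is (α−1)/β = 129.5/14.9 = 8.6913.

8.6913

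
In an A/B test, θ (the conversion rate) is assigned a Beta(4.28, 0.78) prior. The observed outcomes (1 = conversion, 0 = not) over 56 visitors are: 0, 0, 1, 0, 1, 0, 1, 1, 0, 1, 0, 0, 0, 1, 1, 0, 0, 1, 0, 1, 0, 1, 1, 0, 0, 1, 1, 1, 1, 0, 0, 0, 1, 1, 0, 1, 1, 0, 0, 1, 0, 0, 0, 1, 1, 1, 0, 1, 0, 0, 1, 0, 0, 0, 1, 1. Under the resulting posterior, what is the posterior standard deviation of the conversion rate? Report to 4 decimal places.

The Beta prior is conjugate to a Binomial/Bernoulli likelihood; the update adds successes to α and failures to β.
Posterior: Beta(α+k, β+n−k) = Beta(4.28+27, 0.78+29) = Beta(31.28, 29.78).
Var = αβ/((α+β)²(α+β+1)) = 31.28·29.78/(61.06²·62.06) = 0.00402593; SD = √0.00402593 = 0.0635.

0.0635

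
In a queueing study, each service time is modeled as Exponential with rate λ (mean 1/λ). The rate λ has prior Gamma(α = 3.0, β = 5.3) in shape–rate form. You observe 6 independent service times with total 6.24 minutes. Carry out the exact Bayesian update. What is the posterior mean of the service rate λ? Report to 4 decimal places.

With a Gamma(shape α, rate β) prior on the exponential rate λ, the posterior after n observations with total T = Σxᵢ is Gamma(α+n, β+T).
Posterior: Gamma(3.0+6, 5.3+6.24) = Gamma(9.0, 11.54).
Posterior mean of λ = α/β = 9.0/11.54 = 0.7799.

0.7799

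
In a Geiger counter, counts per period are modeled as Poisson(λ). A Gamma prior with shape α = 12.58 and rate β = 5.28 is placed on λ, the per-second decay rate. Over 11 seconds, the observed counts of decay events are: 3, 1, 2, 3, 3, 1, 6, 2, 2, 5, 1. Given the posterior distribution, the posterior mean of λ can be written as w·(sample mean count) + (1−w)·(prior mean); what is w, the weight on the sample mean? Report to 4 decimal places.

0.6757

With a Gamma(shape α, rate β) prior, the Poisson likelihood is conjugate: the posterior is Gamma(α + ΣXᵢ, β + n).
Posterior mean = (α₀+S)/(β₀+n) = [n/(β₀+n)]·(S/n) + [β₀/(β₀+n)]·(α₀/β₀), so only n and β₀ enter the weight.
Weight on data w = n/(β₀+n) = 11/(5.28+11) = 11/16.28 = 0.6757.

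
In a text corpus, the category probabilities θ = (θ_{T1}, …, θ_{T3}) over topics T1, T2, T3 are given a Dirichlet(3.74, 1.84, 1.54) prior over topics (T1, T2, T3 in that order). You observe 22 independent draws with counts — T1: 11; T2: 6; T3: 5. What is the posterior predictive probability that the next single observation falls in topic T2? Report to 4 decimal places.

0.2692

The Dirichlet prior is conjugate to the Multinomial likelihood: each posterior αⱼ = prior αⱼ + observed count nⱼ.
Posterior concentration: (14.74, 7.84, 6.54), total = 29.12.
P(next = T2 | data) = α_{T2}/Σα = 0.2692.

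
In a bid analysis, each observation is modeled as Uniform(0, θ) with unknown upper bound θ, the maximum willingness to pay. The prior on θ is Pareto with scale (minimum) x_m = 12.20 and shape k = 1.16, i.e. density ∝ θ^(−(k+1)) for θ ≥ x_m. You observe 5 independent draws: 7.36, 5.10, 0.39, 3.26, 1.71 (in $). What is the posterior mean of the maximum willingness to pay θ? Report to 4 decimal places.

A Pareto(scale x_m, shape k) prior on the upper bound θ of Uniform(0, θ) is conjugate: posterior is Pareto(max(x_m, max xᵢ), k + n).
Sample maximum = 7.36; prior scale x_m = 12.20 → posterior scale = max = 12.20.
Posterior shape = 1.16 + 5 = 6.16.
E[θ|data] = k·x_m/(k−1) = 6.16·12.20/5.16 = 14.5643.

14.5643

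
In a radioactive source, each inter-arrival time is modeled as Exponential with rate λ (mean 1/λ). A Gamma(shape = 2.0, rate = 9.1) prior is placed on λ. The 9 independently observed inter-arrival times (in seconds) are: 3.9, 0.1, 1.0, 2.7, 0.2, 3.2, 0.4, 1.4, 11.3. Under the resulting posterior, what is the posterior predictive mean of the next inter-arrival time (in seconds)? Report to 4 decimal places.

3.3300

With a Gamma(shape α, rate β) prior on the exponential rate λ, the posterior after n observations with total T = Σxᵢ is Gamma(α+n, β+T).
Sum of observations T = 24.2 seconds; n = 9.
Posterior: Gamma(2.0+9, 9.1+24.2) = Gamma(11.0, 33.3).
The predictive distribution for the next observation is Lomax; its mean is β/(α−1) = 33.3/10.0 = 3.3300.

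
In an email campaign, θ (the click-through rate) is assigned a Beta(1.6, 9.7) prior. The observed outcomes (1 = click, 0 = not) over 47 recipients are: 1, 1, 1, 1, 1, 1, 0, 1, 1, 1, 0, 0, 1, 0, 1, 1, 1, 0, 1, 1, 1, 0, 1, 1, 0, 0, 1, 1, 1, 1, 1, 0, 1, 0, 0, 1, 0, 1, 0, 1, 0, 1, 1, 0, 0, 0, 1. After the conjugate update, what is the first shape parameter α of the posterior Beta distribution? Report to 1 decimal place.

31.6

The Beta prior is conjugate to a Binomial/Bernoulli likelihood; the update adds successes to α and failures to β.
Posterior: Beta(α+k, β+n−k) = Beta(1.6+30, 9.7+17) = Beta(31.6, 26.7).
Posterior α = 31.6.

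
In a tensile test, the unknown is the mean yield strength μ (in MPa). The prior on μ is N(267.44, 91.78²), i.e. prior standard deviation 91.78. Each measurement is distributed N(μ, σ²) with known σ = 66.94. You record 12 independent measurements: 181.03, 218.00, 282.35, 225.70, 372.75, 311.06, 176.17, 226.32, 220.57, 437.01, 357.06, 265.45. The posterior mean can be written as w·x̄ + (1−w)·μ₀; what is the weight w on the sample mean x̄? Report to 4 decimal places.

For Normal data with known variance σ², a Normal(μ₀, σ₀²) prior on μ is conjugate. Posterior precision = 1/σ₀² + n/σ²; posterior mean is the precision-weighted average of μ₀ and x̄.
σ₀² = 91.78² = 8423.5684, σ² = 66.94² = 4480.9636. Prior precision 1/σ₀² = 1/8423.5684; data precision n/σ² = 12/4480.9636.
w = (n/σ²)/(1/σ₀² + n/σ²) = n·σ₀²/(σ² + n·σ₀²) = 12·8423.5684/(4480.9636 + 12·8423.5684) = 101082.8208/105563.7844 = 0.9576.

0.9576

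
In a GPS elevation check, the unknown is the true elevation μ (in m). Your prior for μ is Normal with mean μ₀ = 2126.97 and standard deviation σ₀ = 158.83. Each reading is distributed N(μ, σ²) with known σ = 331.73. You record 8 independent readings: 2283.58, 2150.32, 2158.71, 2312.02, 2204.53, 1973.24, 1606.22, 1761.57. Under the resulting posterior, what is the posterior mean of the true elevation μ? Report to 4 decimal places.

For Normal data with known variance σ², a Normal(μ₀, σ₀²) prior on μ is conjugate. Posterior precision = 1/σ₀² + n/σ²; posterior mean is the precision-weighted average of μ₀ and x̄.
Σxᵢ = 2283.58 + 2150.32 + 2158.71 + 2312.02 + 2204.53 + 1973.24 + 1606.22 + 1761.57 = 16450.19, so n·x̄ = 16450.19.
σ₀² = 158.83² = 25226.9689, σ² = 331.73² = 110044.7929; σ² + n·σ₀² = 110044.7929 + 8·25226.9689 = 311860.5441.
Posterior mean = (μ₀/σ₀² + n·x̄/σ²)/(1/σ₀² + n/σ²) = (σ²·μ₀ + σ₀²·n·x̄)/(σ² + n·σ₀²) = (110044.7929·2126.97 + 25226.9689·16450.19)/311860.5441 = 649050404.683604/311860.5441 = 2081.2200.

2081.2200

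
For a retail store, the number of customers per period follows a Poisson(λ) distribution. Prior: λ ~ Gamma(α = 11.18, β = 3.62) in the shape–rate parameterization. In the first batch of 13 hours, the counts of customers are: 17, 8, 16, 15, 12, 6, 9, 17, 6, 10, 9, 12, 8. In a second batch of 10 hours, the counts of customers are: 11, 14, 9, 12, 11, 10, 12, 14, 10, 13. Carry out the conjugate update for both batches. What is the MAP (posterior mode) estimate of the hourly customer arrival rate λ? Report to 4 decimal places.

With a Gamma(shape α, rate β) prior, the Poisson likelihood is conjugate: the posterior is Gamma(α + ΣXᵢ, β + n).
Batch 1: sum of counts S = 145 over n = 13 hours.
After batch 1: Gamma(α+S, β+n) = Gamma(11.18+145, 3.62+13) = Gamma(156.18, 16.62).
Batch 2: sum of counts S = 116 over n = 10 hours.
After batch 2: Gamma(α+S, β+n) = Gamma(156.18+116, 16.62+10) = Gamma(272.18, 26.62).
Mode of Gamma(α,β) for α≥1 is (α−1)/β = 271.18/26.62 = 10.1871.

10.1871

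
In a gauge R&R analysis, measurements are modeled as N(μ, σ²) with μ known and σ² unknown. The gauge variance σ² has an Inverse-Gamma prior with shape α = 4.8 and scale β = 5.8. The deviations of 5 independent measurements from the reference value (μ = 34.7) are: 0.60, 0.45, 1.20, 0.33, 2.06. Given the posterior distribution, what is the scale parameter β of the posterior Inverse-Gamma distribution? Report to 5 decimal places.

With known mean μ and an Inverse-Gamma(α, β) prior on σ², the Normal likelihood is conjugate: posterior is Inv-Gamma(α + n/2, β + Σ(xᵢ−μ)²/2).
Σ(xᵢ−μ)² = (0.60)² + (0.45)² + (1.20)² + (0.33)² + (2.06)² = 6.3550.
Posterior: Inv-Gamma(4.8 + 5/2, 5.8 + 6.3550/2) = Inv-Gamma(7.30, 8.97750).
Posterior β = 8.97750.

8.97750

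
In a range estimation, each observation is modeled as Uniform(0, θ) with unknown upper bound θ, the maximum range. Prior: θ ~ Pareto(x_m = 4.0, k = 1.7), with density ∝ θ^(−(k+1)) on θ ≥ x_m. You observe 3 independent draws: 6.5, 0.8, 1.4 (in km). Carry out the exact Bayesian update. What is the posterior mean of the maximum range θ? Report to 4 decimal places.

8.2568

A Pareto(scale x_m, shape k) prior on the upper bound θ of Uniform(0, θ) is conjugate: posterior is Pareto(max(x_m, max xᵢ), k + n).
Sample maximum = 6.5; prior scale x_m = 4.0 → posterior scale = max = 6.5.
Posterior shape = 1.7 + 3 = 4.7.
E[θ|data] = k·x_m/(k−1) = 4.7·6.5/3.7 = 8.2568.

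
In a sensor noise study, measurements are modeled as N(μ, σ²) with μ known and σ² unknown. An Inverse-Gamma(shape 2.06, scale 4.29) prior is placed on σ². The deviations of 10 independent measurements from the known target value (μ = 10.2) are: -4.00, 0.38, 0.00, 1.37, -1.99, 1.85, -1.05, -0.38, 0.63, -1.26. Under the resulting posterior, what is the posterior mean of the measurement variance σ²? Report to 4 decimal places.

3.0706

With known mean μ and an Inverse-Gamma(α, β) prior on σ², the Normal likelihood is conjugate: posterior is Inv-Gamma(α + n/2, β + Σ(xᵢ−μ)²/2).
Σ(xᵢ−μ)² = (-4.00)² + (0.38)² + (0.00)² + (1.37)² + (-1.99)² + (1.85)² + (-1.05)² + (-0.38)² + (0.63)² + (-1.26)² = 28.6353.
Posterior: Inv-Gamma(2.06 + 10/2, 4.29 + 28.6353/2) = Inv-Gamma(7.06, 18.60765).
E[σ²|data] = β/(α−1) = 18.60765/6.06 = 3.0706.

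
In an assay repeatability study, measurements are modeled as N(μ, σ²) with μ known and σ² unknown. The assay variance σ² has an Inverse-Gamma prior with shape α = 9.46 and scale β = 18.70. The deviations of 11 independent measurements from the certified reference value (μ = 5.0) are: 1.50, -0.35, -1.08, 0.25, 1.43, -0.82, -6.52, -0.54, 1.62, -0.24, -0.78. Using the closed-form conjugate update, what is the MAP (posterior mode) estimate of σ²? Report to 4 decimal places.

2.8136

With known mean μ and an Inverse-Gamma(α, β) prior on σ², the Normal likelihood is conjugate: posterior is Inv-Gamma(α + n/2, β + Σ(xᵢ−μ)²/2).
Σ(xᵢ−μ)² = (1.50)² + (-0.35)² + (-1.08)² + (0.25)² + (1.43)² + (-0.82)² + (-6.52)² + (-0.54)² + (1.62)² + (-0.24)² + (-0.78)² = 52.4111.
Posterior: Inv-Gamma(9.46 + 11/2, 18.70 + 52.4111/2) = Inv-Gamma(14.96, 44.90555).
Mode = β/(α+1) = 44.90555/15.96 = 2.8136.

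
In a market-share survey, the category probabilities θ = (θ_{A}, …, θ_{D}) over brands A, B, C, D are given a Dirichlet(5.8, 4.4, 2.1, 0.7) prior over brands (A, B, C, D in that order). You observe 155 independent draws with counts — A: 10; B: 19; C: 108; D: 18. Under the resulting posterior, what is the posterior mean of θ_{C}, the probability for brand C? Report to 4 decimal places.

The Dirichlet prior is conjugate to the Multinomial likelihood: each posterior αⱼ = prior αⱼ + observed count nⱼ.
Posterior concentration: (15.8, 23.4, 110.1, 18.7), total = 168.0.
E[θ_{C}|data] = α_{C}/Σα = 110.1/168.0 = 0.6554.

0.6554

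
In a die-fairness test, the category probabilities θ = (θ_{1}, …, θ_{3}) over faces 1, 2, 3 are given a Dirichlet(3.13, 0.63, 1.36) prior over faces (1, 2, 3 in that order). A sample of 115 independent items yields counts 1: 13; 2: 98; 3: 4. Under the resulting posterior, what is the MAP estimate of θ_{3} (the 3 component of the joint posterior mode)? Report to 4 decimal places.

0.0372

The Dirichlet prior is conjugate to the Multinomial likelihood: each posterior αⱼ = prior αⱼ + observed count nⱼ.
Posterior concentration: (16.13, 98.63, 5.36), total = 120.12.
Joint mode component: (α_{3}−1)/(Σα−K) = 4.36/117.12 = 0.0372.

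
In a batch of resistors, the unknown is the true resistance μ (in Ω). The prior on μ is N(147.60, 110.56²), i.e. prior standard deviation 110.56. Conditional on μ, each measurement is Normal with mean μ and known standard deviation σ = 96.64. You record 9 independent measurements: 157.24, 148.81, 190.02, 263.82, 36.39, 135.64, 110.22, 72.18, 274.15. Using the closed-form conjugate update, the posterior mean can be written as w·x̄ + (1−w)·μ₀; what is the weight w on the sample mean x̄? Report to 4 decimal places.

0.9217

For Normal data with known variance σ², a Normal(μ₀, σ₀²) prior on μ is conjugate. Posterior precision = 1/σ₀² + n/σ²; posterior mean is the precision-weighted average of μ₀ and x̄.
σ₀² = 110.56² = 12223.5136, σ² = 96.64² = 9339.2896. Prior precision 1/σ₀² = 1/12223.5136; data precision n/σ² = 9/9339.2896.
w = (n/σ²)/(1/σ₀² + n/σ²) = n·σ₀²/(σ² + n·σ₀²) = 9·12223.5136/(9339.2896 + 9·12223.5136) = 110011.6224/119350.912 = 0.9217.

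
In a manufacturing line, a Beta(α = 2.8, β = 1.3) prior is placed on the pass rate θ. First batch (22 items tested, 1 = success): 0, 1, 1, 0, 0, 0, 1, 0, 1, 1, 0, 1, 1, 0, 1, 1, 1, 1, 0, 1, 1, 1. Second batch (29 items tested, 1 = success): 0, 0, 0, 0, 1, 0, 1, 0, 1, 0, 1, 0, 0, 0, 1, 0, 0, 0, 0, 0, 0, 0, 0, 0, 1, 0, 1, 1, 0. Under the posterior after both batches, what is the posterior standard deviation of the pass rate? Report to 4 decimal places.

The Beta prior is conjugate to a Binomial/Bernoulli likelihood; the update adds successes to α and failures to β.
After batch 1: Beta(2.8+14, 1.3+8) = Beta(16.8, 9.3).
After batch 2: Beta(16.8+8, 9.3+21) = Beta(24.8, 30.3).
Var = αβ/((α+β)²(α+β+1)) = 24.8·30.3/(55.1²·56.1) = 0.00441193; SD = √0.00441193 = 0.0664.

0.0664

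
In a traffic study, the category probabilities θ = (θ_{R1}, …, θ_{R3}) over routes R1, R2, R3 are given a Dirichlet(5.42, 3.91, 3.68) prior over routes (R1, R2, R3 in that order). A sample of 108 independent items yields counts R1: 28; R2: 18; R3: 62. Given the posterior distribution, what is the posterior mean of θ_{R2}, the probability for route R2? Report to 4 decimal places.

The Dirichlet prior is conjugate to the Multinomial likelihood: each posterior αⱼ = prior αⱼ + observed count nⱼ.
Posterior concentration: (33.42, 21.91, 65.68), total = 121.01.
E[θ_{R2}|data] = α_{R2}/Σα = 21.91/121.01 = 0.1811.

0.1811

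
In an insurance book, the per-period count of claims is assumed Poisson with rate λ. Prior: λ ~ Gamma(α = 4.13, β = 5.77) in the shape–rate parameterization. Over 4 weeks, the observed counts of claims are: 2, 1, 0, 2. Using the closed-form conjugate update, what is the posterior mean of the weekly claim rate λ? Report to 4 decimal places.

With a Gamma(shape α, rate β) prior, the Poisson likelihood is conjugate: the posterior is Gamma(α + ΣXᵢ, β + n).
Sum of counts S = 5 over n = 4 weeks.
Posterior: Gamma(α+S, β+n) = Gamma(4.13+5, 5.77+4) = Gamma(9.13, 9.77).
Posterior mean = α/β = 9.13/9.77 = 0.9345.

0.9345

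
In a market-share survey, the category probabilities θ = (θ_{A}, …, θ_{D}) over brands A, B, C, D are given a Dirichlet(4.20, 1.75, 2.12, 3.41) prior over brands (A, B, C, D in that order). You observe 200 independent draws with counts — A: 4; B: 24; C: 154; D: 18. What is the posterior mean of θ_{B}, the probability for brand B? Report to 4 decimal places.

The Dirichlet prior is conjugate to the Multinomial likelihood: each posterior αⱼ = prior αⱼ + observed count nⱼ.
Posterior concentration: (8.20, 25.75, 156.12, 21.41), total = 211.48.
E[θ_{B}|data] = α_{B}/Σα = 25.75/211.48 = 0.1218.

0.1218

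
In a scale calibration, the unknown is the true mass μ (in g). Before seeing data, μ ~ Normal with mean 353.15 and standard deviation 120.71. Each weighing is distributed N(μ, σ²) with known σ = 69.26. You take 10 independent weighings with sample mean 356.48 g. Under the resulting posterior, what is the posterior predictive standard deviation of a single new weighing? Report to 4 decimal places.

For Normal data with known variance σ², a Normal(μ₀, σ₀²) prior on μ is conjugate. Posterior precision = 1/σ₀² + n/σ²; posterior mean is the precision-weighted average of μ₀ and x̄.
σ₀² = 120.71² = 14570.9041, σ² = 69.26² = 4796.9476; σ² + n·σ₀² = 4796.9476 + 10·14570.9041 = 150505.9886.
Posterior precision = 1/σ₀² + n/σ² = 1/14570.9041 + 10/4796.9476 = (σ² + n·σ₀²)/(σ₀²σ²) = 150505.9886/(14570.9041·4796.9476); posterior variance σₙ² = σ₀²σ²/(σ² + n·σ₀²) = 14570.9041·4796.9476/150505.9886 = 464.405863.
Predictive variance for one new observation = σₙ² + σ² = 14570.9041·4796.9476/150505.9886 + 4796.9476 = σ²·(σ₀² + 150505.9886)/150505.9886 = 4796.9476·165076.8927/150505.9886 = 5261.353463; SD = √(4796.9476·165076.8927/150505.9886) = 72.5352.

72.5352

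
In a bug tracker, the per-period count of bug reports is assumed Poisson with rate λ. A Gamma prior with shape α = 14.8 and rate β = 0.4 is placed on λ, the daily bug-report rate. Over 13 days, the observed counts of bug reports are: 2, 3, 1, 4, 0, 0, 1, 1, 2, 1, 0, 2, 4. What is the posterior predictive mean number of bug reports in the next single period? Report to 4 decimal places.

With a Gamma(shape α, rate β) prior, the Poisson likelihood is conjugate: the posterior is Gamma(α + ΣXᵢ, β + n).
Sum of counts S = 21 over n = 13 days.
Posterior: Gamma(α+S, β+n) = Gamma(14.8+21, 0.4+13) = Gamma(35.8, 13.4).
The predictive distribution for one future period is NegBinom with mean α/β = 2.6716.

2.6716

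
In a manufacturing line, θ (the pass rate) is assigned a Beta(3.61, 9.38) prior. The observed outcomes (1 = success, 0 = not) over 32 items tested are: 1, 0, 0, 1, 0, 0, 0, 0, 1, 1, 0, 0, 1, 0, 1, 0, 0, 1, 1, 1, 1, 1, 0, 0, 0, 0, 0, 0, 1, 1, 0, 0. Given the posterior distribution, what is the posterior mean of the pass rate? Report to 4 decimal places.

The Beta prior is conjugate to a Binomial/Bernoulli likelihood; the update adds successes to α and failures to β.
Posterior: Beta(α+k, β+n−k) = Beta(3.61+13, 9.38+19) = Beta(16.61, 28.38).
Posterior mean = α/(α+β) = 16.61/44.99 = 0.3692.

0.3692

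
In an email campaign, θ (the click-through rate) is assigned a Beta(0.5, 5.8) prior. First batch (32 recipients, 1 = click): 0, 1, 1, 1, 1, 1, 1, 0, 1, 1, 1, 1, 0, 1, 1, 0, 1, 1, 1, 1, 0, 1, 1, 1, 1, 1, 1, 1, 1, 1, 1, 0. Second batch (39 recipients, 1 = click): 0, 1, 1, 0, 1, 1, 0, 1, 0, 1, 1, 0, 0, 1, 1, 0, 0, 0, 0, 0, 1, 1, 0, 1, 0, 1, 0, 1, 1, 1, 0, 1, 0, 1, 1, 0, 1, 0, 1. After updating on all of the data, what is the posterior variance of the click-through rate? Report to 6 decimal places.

0.003025

The Beta prior is conjugate to a Binomial/Bernoulli likelihood; the update adds successes to α and failures to β.
After batch 1: Beta(0.5+26, 5.8+6) = Beta(26.5, 11.8).
After batch 2: Beta(26.5+21, 11.8+18) = Beta(47.5, 29.8).
Var = αβ/((α+β)²(α+β+1)) = 47.5·29.8/(77.3²·78.3) = 0.003025.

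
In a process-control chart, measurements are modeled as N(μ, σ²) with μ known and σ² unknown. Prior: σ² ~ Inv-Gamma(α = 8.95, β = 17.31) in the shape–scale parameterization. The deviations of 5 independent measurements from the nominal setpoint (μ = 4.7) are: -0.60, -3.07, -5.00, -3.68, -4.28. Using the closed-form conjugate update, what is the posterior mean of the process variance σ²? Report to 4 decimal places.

With known mean μ and an Inverse-Gamma(α, β) prior on σ², the Normal likelihood is conjugate: posterior is Inv-Gamma(α + n/2, β + Σ(xᵢ−μ)²/2).
Σ(xᵢ−μ)² = (-0.60)² + (-3.07)² + (-5.00)² + (-3.68)² + (-4.28)² = 66.6457.
Posterior: Inv-Gamma(8.95 + 5/2, 17.31 + 66.6457/2) = Inv-Gamma(11.45, 50.63285).
E[σ²|data] = β/(α−1) = 50.63285/10.45 = 4.8452.

4.8452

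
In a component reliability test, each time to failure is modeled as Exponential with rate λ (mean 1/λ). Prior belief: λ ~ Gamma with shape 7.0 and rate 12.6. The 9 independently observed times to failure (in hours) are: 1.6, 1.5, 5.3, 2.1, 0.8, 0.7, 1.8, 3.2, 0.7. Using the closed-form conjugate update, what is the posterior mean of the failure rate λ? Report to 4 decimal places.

0.5281

With a Gamma(shape α, rate β) prior on the exponential rate λ, the posterior after n observations with total T = Σxᵢ is Gamma(α+n, β+T).
Sum of observations T = 17.7 hours; n = 9.
Posterior: Gamma(7.0+9, 12.6+17.7) = Gamma(16.0, 30.3).
Posterior mean of λ = α/β = 16.0/30.3 = 0.5281.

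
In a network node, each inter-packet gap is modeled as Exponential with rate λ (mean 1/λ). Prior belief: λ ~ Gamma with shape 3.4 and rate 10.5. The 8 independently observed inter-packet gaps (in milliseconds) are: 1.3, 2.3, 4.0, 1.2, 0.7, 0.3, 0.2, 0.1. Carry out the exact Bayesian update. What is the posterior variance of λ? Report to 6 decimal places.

0.026864

With a Gamma(shape α, rate β) prior on the exponential rate λ, the posterior after n observations with total T = Σxᵢ is Gamma(α+n, β+T).
Sum of observations T = 10.1 milliseconds; n = 8.
Posterior: Gamma(3.4+8, 10.5+10.1) = Gamma(11.4, 20.6).
Var = α/β² = 0.026864.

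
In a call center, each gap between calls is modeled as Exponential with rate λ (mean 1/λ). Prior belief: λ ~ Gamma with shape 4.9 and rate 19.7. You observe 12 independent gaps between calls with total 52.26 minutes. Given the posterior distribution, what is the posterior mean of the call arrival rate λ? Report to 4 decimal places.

0.2349

With a Gamma(shape α, rate β) prior on the exponential rate λ, the posterior after n observations with total T = Σxᵢ is Gamma(α+n, β+T).
Posterior: Gamma(4.9+12, 19.7+52.26) = Gamma(16.9, 71.96).
Posterior mean of λ = α/β = 16.9/71.96 = 0.2349.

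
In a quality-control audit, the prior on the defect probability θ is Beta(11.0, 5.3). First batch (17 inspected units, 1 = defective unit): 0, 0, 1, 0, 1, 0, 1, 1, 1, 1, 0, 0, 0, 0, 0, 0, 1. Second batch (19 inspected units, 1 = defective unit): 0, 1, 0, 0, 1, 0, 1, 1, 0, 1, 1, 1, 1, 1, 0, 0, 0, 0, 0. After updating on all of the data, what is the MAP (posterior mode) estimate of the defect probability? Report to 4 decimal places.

0.5169

The Beta prior is conjugate to a Binomial/Bernoulli likelihood; the update adds successes to α and failures to β.
After batch 1: Beta(11.0+7, 5.3+10) = Beta(18.0, 15.3).
After batch 2: Beta(18.0+9, 15.3+10) = Beta(27.0, 25.3).
Mode of Beta(a,b) for a,b>1 is (a−1)/(a+b−2) = 26.0/50.3 = 0.5169.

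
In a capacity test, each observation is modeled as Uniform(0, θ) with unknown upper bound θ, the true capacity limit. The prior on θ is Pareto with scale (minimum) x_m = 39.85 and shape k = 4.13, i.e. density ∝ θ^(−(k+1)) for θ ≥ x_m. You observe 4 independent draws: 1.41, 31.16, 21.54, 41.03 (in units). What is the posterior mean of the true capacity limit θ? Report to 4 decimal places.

46.7846

A Pareto(scale x_m, shape k) prior on the upper bound θ of Uniform(0, θ) is conjugate: posterior is Pareto(max(x_m, max xᵢ), k + n).
Sample maximum = 41.03; prior scale x_m = 39.85 → posterior scale = max = 41.03.
Posterior shape = 4.13 + 4 = 8.13.
E[θ|data] = k·x_m/(k−1) = 8.13·41.03/7.13 = 46.7846.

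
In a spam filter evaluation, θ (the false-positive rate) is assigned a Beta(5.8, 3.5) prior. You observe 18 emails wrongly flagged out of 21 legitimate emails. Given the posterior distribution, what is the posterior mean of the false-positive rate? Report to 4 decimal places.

The Beta prior is conjugate to a Binomial/Bernoulli likelihood; the update adds successes to α and failures to β.
Posterior: Beta(α+k, β+n−k) = Beta(5.8+18, 3.5+3) = Beta(23.8, 6.5).
Posterior mean = α/(α+β) = 23.8/30.3 = 0.7855.

0.7855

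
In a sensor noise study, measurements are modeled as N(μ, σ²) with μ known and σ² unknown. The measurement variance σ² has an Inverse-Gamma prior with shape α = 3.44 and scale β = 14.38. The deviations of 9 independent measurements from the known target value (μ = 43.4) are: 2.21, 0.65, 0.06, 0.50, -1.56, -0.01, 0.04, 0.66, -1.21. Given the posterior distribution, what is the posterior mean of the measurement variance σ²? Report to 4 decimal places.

2.7850

With known mean μ and an Inverse-Gamma(α, β) prior on σ², the Normal likelihood is conjugate: posterior is Inv-Gamma(α + n/2, β + Σ(xᵢ−μ)²/2).
Σ(xᵢ−μ)² = (2.21)² + (0.65)² + (0.06)² + (0.50)² + (-1.56)² + (-0.01)² + (0.04)² + (0.66)² + (-1.21)² = 9.8952.
Posterior: Inv-Gamma(3.44 + 9/2, 14.38 + 9.8952/2) = Inv-Gamma(7.94, 19.32760).
E[σ²|data] = β/(α−1) = 19.32760/6.94 = 2.7850.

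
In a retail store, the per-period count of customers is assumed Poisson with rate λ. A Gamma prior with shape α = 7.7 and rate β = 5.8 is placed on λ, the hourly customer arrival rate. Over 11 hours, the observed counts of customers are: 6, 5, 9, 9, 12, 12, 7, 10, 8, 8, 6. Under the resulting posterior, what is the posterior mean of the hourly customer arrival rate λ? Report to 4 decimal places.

With a Gamma(shape α, rate β) prior, the Poisson likelihood is conjugate: the posterior is Gamma(α + ΣXᵢ, β + n).
Sum of counts S = 92 over n = 11 hours.
Posterior: Gamma(α+S, β+n) = Gamma(7.7+92, 5.8+11) = Gamma(99.7, 16.8).
Posterior mean = α/β = 99.7/16.8 = 5.9345.

5.9345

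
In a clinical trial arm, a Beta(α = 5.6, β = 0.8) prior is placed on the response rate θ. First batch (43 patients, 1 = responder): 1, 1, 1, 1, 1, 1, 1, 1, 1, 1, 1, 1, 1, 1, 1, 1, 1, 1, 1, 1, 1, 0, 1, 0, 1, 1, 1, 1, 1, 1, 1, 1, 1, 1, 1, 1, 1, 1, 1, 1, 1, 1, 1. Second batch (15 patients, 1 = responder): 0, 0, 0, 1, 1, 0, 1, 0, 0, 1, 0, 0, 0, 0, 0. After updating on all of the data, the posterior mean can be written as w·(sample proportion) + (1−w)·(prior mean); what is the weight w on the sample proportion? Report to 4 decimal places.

The Beta prior is conjugate to a Binomial/Bernoulli likelihood; the update adds successes to α and failures to β.
Total number of patients: n = 43 + 15 = 58.
Posterior mean = (α₀+k)/(α₀+β₀+n) = [n/(α₀+β₀+n)]·(k/n) + [(α₀+β₀)/(α₀+β₀+n)]·α₀/(α₀+β₀), so only n and the prior enter the weight.
The weight on the data is w = n/(α₀+β₀+n) = 58/(5.6+0.8+58) = 58/64.4 = 0.9006.

0.9006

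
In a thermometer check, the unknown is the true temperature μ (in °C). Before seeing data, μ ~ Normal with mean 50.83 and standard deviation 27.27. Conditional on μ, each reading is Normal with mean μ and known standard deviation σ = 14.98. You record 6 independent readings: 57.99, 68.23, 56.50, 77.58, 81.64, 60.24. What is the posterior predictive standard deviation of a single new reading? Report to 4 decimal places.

For Normal data with known variance σ², a Normal(μ₀, σ₀²) prior on μ is conjugate. Posterior precision = 1/σ₀² + n/σ²; posterior mean is the precision-weighted average of μ₀ and x̄.
σ₀² = 27.27² = 743.6529, σ² = 14.98² = 224.4004; σ² + n·σ₀² = 224.4004 + 6·743.6529 = 4686.3178.
Posterior precision = 1/σ₀² + n/σ² = 1/743.6529 + 6/224.4004 = (σ² + n·σ₀²)/(σ₀²σ²) = 4686.3178/(743.6529·224.4004); posterior variance σₙ² = σ₀²σ²/(σ² + n·σ₀²) = 743.6529·224.4004/4686.3178 = 35.609196.
Predictive variance for one new observation = σₙ² + σ² = 743.6529·224.4004/4686.3178 + 224.4004 = σ²·(σ₀² + 4686.3178)/4686.3178 = 224.4004·5429.9707/4686.3178 = 260.009596; SD = √(224.4004·5429.9707/4686.3178) = 16.1248.

16.1248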